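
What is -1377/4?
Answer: -1377/4 ≈ -344.25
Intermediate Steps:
-1377/4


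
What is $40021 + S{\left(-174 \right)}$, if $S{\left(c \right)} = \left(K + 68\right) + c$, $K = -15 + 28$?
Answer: $39928$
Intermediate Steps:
$K = 13$
$S{\left(c \right)} = 81 + c$ ($S{\left(c \right)} = \left(13 + 68\right) + c = 81 + c$)
$40021 + S{\left(-174 \right)} = 40021 + \left(81 - 174\right) = 40021 - 93 = 39928$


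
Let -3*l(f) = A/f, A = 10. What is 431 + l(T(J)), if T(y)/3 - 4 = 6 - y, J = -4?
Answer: 27148/63 ≈ 430.92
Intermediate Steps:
T(y) = 30 - 3*y (T(y) = 12 + 3*(6 - y) = 12 + (18 - 3*y) = 30 - 3*y)
l(f) = -10/(3*f)
431 + l(T(J)) = 431 - 10/(3*(30 - 3*(-4))) = 431 - 10/(3*(30 + 12)) = 431 - 10/3/42 = 431 - 10/3*1/42 = 431 - 5/63 = 27148/63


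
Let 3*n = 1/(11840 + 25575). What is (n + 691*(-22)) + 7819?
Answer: -828704834/112245 ≈ -7383.0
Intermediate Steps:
n = 1/112245 (n = 1/(3*(11840 + 25575)) = (⅓)/37415 = (⅓)*(1/37415) = 1/112245 ≈ 8.9091e-6)
(n + 691*(-22)) + 7819 = (1/112245 + 691*(-22)) + 7819 = (1/112245 - 15202) + 7819 = -1706348489/112245 + 7819 = -828704834/112245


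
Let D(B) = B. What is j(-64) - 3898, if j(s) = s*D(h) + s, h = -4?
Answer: -3706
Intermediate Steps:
j(s) = -3*s (j(s) = s*(-4) + s = -4*s + s = -3*s)
j(-64) - 3898 = -3*(-64) - 3898 = 192 - 3898 = -3706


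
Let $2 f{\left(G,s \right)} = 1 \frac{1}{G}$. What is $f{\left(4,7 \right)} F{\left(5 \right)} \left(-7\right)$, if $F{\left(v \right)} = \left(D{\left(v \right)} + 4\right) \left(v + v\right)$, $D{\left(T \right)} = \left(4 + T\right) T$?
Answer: $- \frac{1715}{4} \approx -428.75$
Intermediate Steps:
$D{\left(T \right)} = T \left(4 + T\right)$
$f{\left(G,s \right)} = \frac{1}{2 G}$ ($f{\left(G,s \right)} = \frac{1 \frac{1}{G}}{2} = \frac{1}{2 G}$)
$F{\left(v \right)} = 2 v \left(4 + v \left(4 + v\right)\right)$ ($F{\left(v \right)} = \left(v \left(4 + v\right) + 4\right) \left(v + v\right) = \left(4 + v \left(4 + v\right)\right) 2 v = 2 v \left(4 + v \left(4 + v\right)\right)$)
$f{\left(4,7 \right)} F{\left(5 \right)} \left(-7\right) = \frac{1}{2 \cdot 4} \cdot 2 \cdot 5 \left(4 + 5 \left(4 + 5\right)\right) \left(-7\right) = \frac{1}{2} \cdot \frac{1}{4} \cdot 2 \cdot 5 \left(4 + 5 \cdot 9\right) \left(-7\right) = \frac{2 \cdot 5 \left(4 + 45\right)}{8} \left(-7\right) = \frac{2 \cdot 5 \cdot 49}{8} \left(-7\right) = \frac{1}{8} \cdot 490 \left(-7\right) = \frac{245}{4} \left(-7\right) = - \frac{1715}{4}$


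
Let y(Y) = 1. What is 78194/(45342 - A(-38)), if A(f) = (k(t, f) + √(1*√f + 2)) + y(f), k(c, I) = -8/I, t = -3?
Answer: 78194/(861475/19 - √(2 + I*√38)) ≈ 1.7247 + 5.6937e-5*I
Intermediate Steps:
A(f) = 1 + √(2 + √f) - 8/f (A(f) = (-8/f + √(1*√f + 2)) + 1 = (-8/f + √(√f + 2)) + 1 = (-8/f + √(2 + √f)) + 1 = (√(2 + √f) - 8/f) + 1 = 1 + √(2 + √f) - 8/f)
78194/(45342 - A(-38)) = 78194/(45342 - (1 + √(2 + √(-38)) - 8/(-38))) = 78194/(45342 - (1 + √(2 + I*√38) - 8*(-1/38))) = 78194/(45342 - (1 + √(2 + I*√38) + 4/19)) = 78194/(45342 - (23/19 + √(2 + I*√38))) = 78194/(45342 + (-23/19 - √(2 + I*√38))) = 78194/(861475/19 - √(2 + I*√38))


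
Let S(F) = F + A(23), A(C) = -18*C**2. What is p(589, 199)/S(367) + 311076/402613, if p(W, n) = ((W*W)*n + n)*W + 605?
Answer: -16371479826258331/3685922015 ≈ -4.4416e+6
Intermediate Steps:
p(W, n) = 605 + W*(n + n*W**2) (p(W, n) = (W**2*n + n)*W + 605 = (n*W**2 + n)*W + 605 = (n + n*W**2)*W + 605 = W*(n + n*W**2) + 605 = 605 + W*(n + n*W**2))
S(F) = -9522 + F (S(F) = F - 18*23**2 = F - 18*529 = F - 9522 = -9522 + F)
p(589, 199)/S(367) + 311076/402613 = (605 + 589*199 + 199*589**3)/(-9522 + 367) + 311076/402613 = (605 + 117211 + 199*204336469)/(-9155) + 311076*(1/402613) = (605 + 117211 + 40662957331)*(-1/9155) + 311076/402613 = 40663075147*(-1/9155) + 311076/402613 = -40663075147/9155 + 311076/402613 = -16371479826258331/3685922015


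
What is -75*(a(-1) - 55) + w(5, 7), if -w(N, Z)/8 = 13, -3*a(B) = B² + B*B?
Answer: 4071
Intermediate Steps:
a(B) = -2*B²/3 (a(B) = -(B² + B*B)/3 = -(B² + B²)/3 = -2*B²/3)
w(N, Z) = -104 (w(N, Z) = -8*13 = -104)
-75*(a(-1) - 55) + w(5, 7) = -75*(-⅔*(-1)² - 55) - 104 = -75*(-⅔*1 - 55) - 104 = -75*(-⅔ - 55) - 104 = -75*(-167/3) - 104 = 4175 - 104 = 4071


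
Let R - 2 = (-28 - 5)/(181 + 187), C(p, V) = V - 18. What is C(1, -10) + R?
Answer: -9601/368 ≈ -26.090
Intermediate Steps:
C(p, V) = -18 + V
R = 703/368 (R = 2 + (-28 - 5)/(181 + 187) = 2 - 33/368 = 703/368 ≈ 1.9103)
C(1, -10) + R = (-18 - 10) + 703/368 = -28 + 703/368 = -9601/368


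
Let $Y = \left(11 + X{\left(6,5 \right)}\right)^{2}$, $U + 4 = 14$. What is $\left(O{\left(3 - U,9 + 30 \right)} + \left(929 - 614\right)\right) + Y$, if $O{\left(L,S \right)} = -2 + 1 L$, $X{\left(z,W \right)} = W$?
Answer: $562$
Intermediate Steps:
$U = 10$ ($U = -4 + 14 = 10$)
$O{\left(L,S \right)} = -2 + L$
$Y = 256$ ($Y = \left(11 + 5\right)^{2} = 16^{2} = 256$)
$\left(O{\left(3 - U,9 + 30 \right)} + \left(929 - 614\right)\right) + Y = \left(\left(-2 + \left(3 - 10\right)\right) + \left(929 - 614\right)\right) + 256 = \left(\left(-2 - 7\right) + 315\right) + 256 = \left(-9 + 315\right) + 256 = 306 + 256 = 562$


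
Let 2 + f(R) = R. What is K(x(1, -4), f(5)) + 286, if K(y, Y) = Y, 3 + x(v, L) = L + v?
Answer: 289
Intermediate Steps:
f(R) = -2 + R
x(v, L) = -3 + L + v (x(v, L) = -3 + (L + v) = -3 + L + v)
K(x(1, -4), f(5)) + 286 = (-2 + 5) + 286 = 3 + 286 = 289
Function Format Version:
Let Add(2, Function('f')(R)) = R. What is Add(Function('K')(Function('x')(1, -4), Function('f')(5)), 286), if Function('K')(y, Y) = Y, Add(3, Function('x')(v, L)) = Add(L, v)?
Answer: 289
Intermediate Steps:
Function('f')(R) = Add(-2, R)
Function('x')(v, L) = Add(-3, L, v) (Function('x')(v, L) = Add(-3, Add(L, v)) = Add(-3, L, v))
Add(Function('K')(Function('x')(1, -4), Function('f')(5)), 286) = Add(Add(-2, 5), 286) = Add(3, 286) = 289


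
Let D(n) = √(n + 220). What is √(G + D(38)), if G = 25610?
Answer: √(25610 + √258) ≈ 160.08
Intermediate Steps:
D(n) = √(220 + n)
√(G + D(38)) = √(25610 + √(220 + 38)) = √(25610 + √258)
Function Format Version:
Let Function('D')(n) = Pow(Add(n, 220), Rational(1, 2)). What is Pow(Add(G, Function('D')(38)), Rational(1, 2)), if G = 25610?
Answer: Pow(Add(25610, Pow(258, Rational(1, 2))), Rational(1, 2)) ≈ 160.08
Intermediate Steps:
Function('D')(n) = Pow(Add(220, n), Rational(1, 2))
Pow(Add(G, Function('D')(38)), Rational(1, 2)) = Pow(Add(25610, Pow(Add(220, 38), Rational(1, 2))), Rational(1, 2)) = Pow(Add(25610, Pow(258, Rational(1, 2))), Rational(1, 2))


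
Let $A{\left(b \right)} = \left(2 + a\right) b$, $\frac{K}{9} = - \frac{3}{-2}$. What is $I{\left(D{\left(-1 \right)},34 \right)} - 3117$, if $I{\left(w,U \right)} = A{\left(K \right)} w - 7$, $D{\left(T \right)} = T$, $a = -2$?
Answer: $-3124$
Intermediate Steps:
$K = \frac{27}{2}$ ($K = 9 \left(- \frac{3}{-2}\right) = 9 \left(\left(-3\right) \left(- \frac{1}{2}\right)\right) = 9 \cdot \frac{3}{2} = \frac{27}{2} \approx 13.5$)
$A{\left(b \right)} = 0$ ($A{\left(b \right)} = \left(2 - 2\right) b = 0 b = 0$)
$I{\left(w,U \right)} = -7$ ($I{\left(w,U \right)} = 0 w - 7 = 0 - 7 = -7$)
$I{\left(D{\left(-1 \right)},34 \right)} - 3117 = -7 - 3117 = -3124$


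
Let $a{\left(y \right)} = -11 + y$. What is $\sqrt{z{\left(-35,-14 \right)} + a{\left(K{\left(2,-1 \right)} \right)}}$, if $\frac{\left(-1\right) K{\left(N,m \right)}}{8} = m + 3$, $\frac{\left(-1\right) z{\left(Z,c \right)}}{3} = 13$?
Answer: $i \sqrt{66} \approx 8.124 i$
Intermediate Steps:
$z{\left(Z,c \right)} = -39$ ($z{\left(Z,c \right)} = \left(-3\right) 13 = -39$)
$K{\left(N,m \right)} = -24 - 8 m$ ($K{\left(N,m \right)} = - 8 \left(m + 3\right) = - 8 \left(3 + m\right) = -24 - 8 m$)
$\sqrt{z{\left(-35,-14 \right)} + a{\left(K{\left(2,-1 \right)} \right)}} = \sqrt{-39 - 27} = \sqrt{-66} = i \sqrt{66}$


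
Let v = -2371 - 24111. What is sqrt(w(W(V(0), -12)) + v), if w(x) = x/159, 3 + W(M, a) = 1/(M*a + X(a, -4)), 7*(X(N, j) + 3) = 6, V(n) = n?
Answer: I*sqrt(16737299830)/795 ≈ 162.73*I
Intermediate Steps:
X(N, j) = -15/7 (X(N, j) = -3 + (1/7)*6 = -3 + 6/7 = -15/7)
W(M, a) = -3 + 1/(-15/7 + M*a) (W(M, a) = -3 + 1/(M*a - 15/7) = -3 + 1/(-15/7 + M*a))
w(x) = x/159 (w(x) = x*(1/159) = x/159)
v = -26482
sqrt(w(W(V(0), -12)) + v) = sqrt(((52 - 21*0*(-12))/(-15 + 7*0*(-12)))/159 - 26482) = sqrt(((52 + 0)/(-15 + 0))/159 - 26482) = sqrt((52/(-15))/159 - 26482) = sqrt((-1/15*52)/159 - 26482) = sqrt((1/159)*(-52/15) - 26482) = sqrt(-52/2385 - 26482) = sqrt(-63159622/2385) = I*sqrt(16737299830)/795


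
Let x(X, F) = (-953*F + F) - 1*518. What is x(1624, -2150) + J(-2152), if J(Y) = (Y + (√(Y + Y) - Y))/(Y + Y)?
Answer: 2046282 - I*√269/1076 ≈ 2.0463e+6 - 0.015243*I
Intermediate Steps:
x(X, F) = -518 - 952*F (x(X, F) = -952*F - 518 = -518 - 952*F)
J(Y) = √2/(2*√Y) (J(Y) = (Y + (√(2*Y) - Y))/((2*Y)) = (Y + (√2*√Y - Y))*(1/(2*Y)) = (Y + (-Y + √2*√Y))*(1/(2*Y)) = (√2*√Y)*(1/(2*Y)) = √2/(2*√Y))
x(1624, -2150) + J(-2152) = (-518 - 952*(-2150)) + √2/(2*√(-2152)) = (-518 + 2046800) + √2*(-I*√538/1076)/2 = 2046282 - I*√269/1076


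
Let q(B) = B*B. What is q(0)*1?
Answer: 0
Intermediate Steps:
q(B) = B²
q(0)*1 = 0²*1 = 0*1 = 0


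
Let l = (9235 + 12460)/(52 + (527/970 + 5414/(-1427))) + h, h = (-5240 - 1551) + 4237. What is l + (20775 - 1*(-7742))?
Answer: 1781969857877/67478329 ≈ 26408.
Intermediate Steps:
h = -2554 (h = -6791 + 4237 = -2554)
l = -142309650216/67478329 (l = (9235 + 12460)/(52 + (527/970 + 5414/(-1427))) - 2554 = 21695/(52 + (527*(1/970) + 5414*(-1/1427))) - 2554 = 21695/(52 + (527/970 - 5414/1427)) - 2554 = 21695/(52 - 4499551/1384190) - 2554 = 21695/(67478329/1384190) - 2554 = 21695*(1384190/67478329) - 2554 = 30030002050/67478329 - 2554 = -142309650216/67478329 ≈ -2109.0)
l + (20775 - 1*(-7742)) = -142309650216/67478329 + (20775 - 1*(-7742)) = -142309650216/67478329 + (20775 + 7742) = -142309650216/67478329 + 28517 = 1781969857877/67478329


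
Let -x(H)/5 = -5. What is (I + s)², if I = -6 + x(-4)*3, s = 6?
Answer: 5625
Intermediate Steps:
x(H) = 25 (x(H) = -5*(-5) = 25)
I = 69 (I = -6 + 25*3 = -6 + 75 = 69)
(I + s)² = (69 + 6)² = 75² = 5625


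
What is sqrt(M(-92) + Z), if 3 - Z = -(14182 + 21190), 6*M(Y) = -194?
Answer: 2*sqrt(79521)/3 ≈ 188.00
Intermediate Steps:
M(Y) = -97/3 (M(Y) = (1/6)*(-194) = -97/3)
Z = 35375 (Z = 3 - (-1)*(14182 + 21190) = 3 - (-1)*35372 = 3 - 1*(-35372) = 3 + 35372 = 35375)
sqrt(M(-92) + Z) = sqrt(-97/3 + 35375) = sqrt(106028/3) = 2*sqrt(79521)/3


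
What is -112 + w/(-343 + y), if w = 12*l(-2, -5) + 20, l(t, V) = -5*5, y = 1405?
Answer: -59612/531 ≈ -112.26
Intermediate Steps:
l(t, V) = -25
w = -280 (w = 12*(-25) + 20 = -300 + 20 = -280)
-112 + w/(-343 + y) = -112 - 280/(-343 + 1405) = -112 - 280/1062 = -112 - 280*1/1062 = -112 - 140/531 = -59612/531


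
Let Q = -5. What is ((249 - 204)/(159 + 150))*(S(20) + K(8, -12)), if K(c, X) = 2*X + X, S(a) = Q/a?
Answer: -2175/412 ≈ -5.2791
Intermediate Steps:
S(a) = -5/a
K(c, X) = 3*X
((249 - 204)/(159 + 150))*(S(20) + K(8, -12)) = ((249 - 204)/(159 + 150))*(-5/20 + 3*(-12)) = (45/309)*(-5*1/20 - 36) = (45*(1/309))*(-1/4 - 36) = (15/103)*(-145/4) = -2175/412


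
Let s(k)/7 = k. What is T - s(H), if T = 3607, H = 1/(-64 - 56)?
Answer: 432847/120 ≈ 3607.1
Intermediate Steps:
H = -1/120 (H = 1/(-120) = -1/120 ≈ -0.0083333)
s(k) = 7*k
T - s(H) = 3607 - 7*(-1)/120 = 3607 - 1*(-7/120) = 3607 + 7/120 = 432847/120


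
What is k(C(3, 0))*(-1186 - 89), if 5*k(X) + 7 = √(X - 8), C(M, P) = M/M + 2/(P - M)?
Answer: 1785 - 85*I*√69 ≈ 1785.0 - 706.06*I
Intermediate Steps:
C(M, P) = 1 + 2/(P - M)
k(X) = -7/5 + √(-8 + X)/5 (k(X) = -7/5 + √(X - 8)/5 = -7/5 + √(-8 + X)/5)
k(C(3, 0))*(-1186 - 89) = (-7/5 + √(-8 + (-2 + 3 - 1*0)/(3 - 1*0))/5)*(-1186 - 89) = (-7/5 + √(-8 + (-2 + 3 + 0)/(3 + 0))/5)*(-1275) = (-7/5 + √(-8 + 1/3)/5)*(-1275) = (-7/5 + √(-8 + (⅓)*1)/5)*(-1275) = (-7/5 + √(-8 + ⅓)/5)*(-1275) = (-7/5 + √(-23/3)/5)*(-1275) = (-7/5 + (I*√69/3)/5)*(-1275) = (-7/5 + I*√69/15)*(-1275) = 1785 - 85*I*√69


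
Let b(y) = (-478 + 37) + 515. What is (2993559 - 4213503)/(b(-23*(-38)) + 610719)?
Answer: -1219944/610793 ≈ -1.9973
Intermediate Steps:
b(y) = 74 (b(y) = -441 + 515 = 74)
(2993559 - 4213503)/(b(-23*(-38)) + 610719) = (2993559 - 4213503)/(74 + 610719) = -1219944/610793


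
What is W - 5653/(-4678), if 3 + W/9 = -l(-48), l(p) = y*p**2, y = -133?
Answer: 12901279411/4678 ≈ 2.7579e+6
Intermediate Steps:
l(p) = -133*p**2
W = 2757861 (W = -27 + 9*(-(-133)*(-48)**2) = -27 + 9*(-(-133)*2304) = -27 + 9*(-1*(-306432)) = -27 + 9*306432 = -27 + 2757888 = 2757861)
W - 5653/(-4678) = 2757861 - 5653/(-4678) = 2757861 - 5653*(-1/4678) = 2757861 + 5653/4678 = 12901279411/4678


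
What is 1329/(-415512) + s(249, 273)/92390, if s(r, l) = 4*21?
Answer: -14647217/6398192280 ≈ -0.0022893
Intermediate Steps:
s(r, l) = 84
1329/(-415512) + s(249, 273)/92390 = 1329/(-415512) + 84/92390 = 1329*(-1/415512) + 84*(1/92390) = -443/138504 + 42/46195 = -14647217/6398192280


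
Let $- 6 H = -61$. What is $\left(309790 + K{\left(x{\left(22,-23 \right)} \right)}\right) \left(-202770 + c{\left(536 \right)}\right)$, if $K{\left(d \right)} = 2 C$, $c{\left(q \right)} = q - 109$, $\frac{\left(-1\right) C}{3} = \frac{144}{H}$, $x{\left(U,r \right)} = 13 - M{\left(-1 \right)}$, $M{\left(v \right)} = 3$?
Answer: $- \frac{3822665170058}{61} \approx -6.2667 \cdot 10^{10}$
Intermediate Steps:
$H = \frac{61}{6}$ ($H = \left(- \frac{1}{6}\right) \left(-61\right) = \frac{61}{6} \approx 10.167$)
$x{\left(U,r \right)} = 10$ ($x{\left(U,r \right)} = 13 - 3 = 10$)
$C = - \frac{2592}{61}$ ($C = - 3 \frac{144}{\frac{61}{6}} = - 3 \cdot 144 \cdot \frac{6}{61} = \left(-3\right) \frac{864}{61} = - \frac{2592}{61} \approx -42.492$)
$c{\left(q \right)} = -109 + q$ ($c{\left(q \right)} = q - 109 = -109 + q$)
$K{\left(d \right)} = - \frac{5184}{61}$ ($K{\left(d \right)} = 2 \left(- \frac{2592}{61}\right) = - \frac{5184}{61}$)
$\left(309790 + K{\left(x{\left(22,-23 \right)} \right)}\right) \left(-202770 + c{\left(536 \right)}\right) = \left(309790 - \frac{5184}{61}\right) \left(-202770 + \left(-109 + 536\right)\right) = \frac{18892006 \left(-202770 + 427\right)}{61} = \frac{18892006}{61} \left(-202343\right) = - \frac{3822665170058}{61}$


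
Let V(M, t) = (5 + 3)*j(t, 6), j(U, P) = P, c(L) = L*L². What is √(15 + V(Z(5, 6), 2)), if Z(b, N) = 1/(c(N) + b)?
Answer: 3*√7 ≈ 7.9373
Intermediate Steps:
c(L) = L³
Z(b, N) = 1/(b + N³) (Z(b, N) = 1/(N³ + b) = 1/(b + N³))
V(M, t) = 48 (V(M, t) = (5 + 3)*6 = 8*6 = 48)
√(15 + V(Z(5, 6), 2)) = √(15 + 48) = √63 = 3*√7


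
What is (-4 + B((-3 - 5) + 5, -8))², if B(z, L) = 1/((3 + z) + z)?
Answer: 169/9 ≈ 18.778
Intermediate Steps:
B(z, L) = 1/(3 + 2*z)
(-4 + B((-3 - 5) + 5, -8))² = (-4 + 1/(3 + 2*((-3 - 5) + 5)))² = (-4 + 1/(3 + 2*(-8 + 5)))² = (-4 + 1/(3 + 2*(-3)))² = (-4 + 1/(3 - 6))² = (-4 + 1/(-3))² = (-4 - ⅓)² = (-13/3)² = 169/9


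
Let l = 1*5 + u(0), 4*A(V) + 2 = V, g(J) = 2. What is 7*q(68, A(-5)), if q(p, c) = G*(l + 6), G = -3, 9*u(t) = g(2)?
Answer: -707/3 ≈ -235.67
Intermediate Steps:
A(V) = -½ + V/4
u(t) = 2/9 (u(t) = (⅑)*2 = 2/9)
l = 47/9 (l = 1*5 + 2/9 = 5 + 2/9 = 47/9 ≈ 5.2222)
q(p, c) = -101/3 (q(p, c) = -3*(47/9 + 6) = -3*101/9 = -101/3)
7*q(68, A(-5)) = 7*(-101/3) = -707/3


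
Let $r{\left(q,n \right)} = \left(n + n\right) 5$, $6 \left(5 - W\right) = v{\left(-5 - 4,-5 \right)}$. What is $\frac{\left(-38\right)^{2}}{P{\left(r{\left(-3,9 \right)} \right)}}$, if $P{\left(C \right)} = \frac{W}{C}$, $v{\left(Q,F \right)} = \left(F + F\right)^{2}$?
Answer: $- \frac{77976}{7} \approx -11139.0$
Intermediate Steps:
$v{\left(Q,F \right)} = 4 F^{2}$ ($v{\left(Q,F \right)} = \left(2 F\right)^{2} = 4 F^{2}$)
$W = - \frac{35}{3}$ ($W = 5 - \frac{4 \left(-5\right)^{2}}{6} = 5 - \frac{4 \cdot 25}{6} = 5 - \frac{50}{3} = - \frac{35}{3} \approx -11.667$)
$r{\left(q,n \right)} = 10 n$ ($r{\left(q,n \right)} = 2 n 5 = 10 n$)
$P{\left(C \right)} = - \frac{35}{3 C}$
$\frac{\left(-38\right)^{2}}{P{\left(r{\left(-3,9 \right)} \right)}} = \frac{\left(-38\right)^{2}}{\left(- \frac{35}{3}\right) \frac{1}{10 \cdot 9}} = \frac{1444}{\left(- \frac{35}{3}\right) \frac{1}{90}} = \frac{1444}{- \frac{7}{54}} = 1444 \left(- \frac{54}{7}\right) = - \frac{77976}{7}$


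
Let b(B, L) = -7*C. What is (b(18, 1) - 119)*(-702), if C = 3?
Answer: 98280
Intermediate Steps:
b(B, L) = -21 (b(B, L) = -7*3 = -21)
(b(18, 1) - 119)*(-702) = (-21 - 119)*(-702) = -140*(-702) = 98280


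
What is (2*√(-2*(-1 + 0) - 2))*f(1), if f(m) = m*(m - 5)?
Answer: 0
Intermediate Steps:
f(m) = m*(-5 + m)
(2*√(-2*(-1 + 0) - 2))*f(1) = (2*√(-2*(-1 + 0) - 2))*(1*(-5 + 1)) = (2*√(-2*(-1) - 2))*(1*(-4)) = (2*√(2 - 2))*(-4) = (2*√0)*(-4) = (2*0)*(-4) = 0*(-4) = 0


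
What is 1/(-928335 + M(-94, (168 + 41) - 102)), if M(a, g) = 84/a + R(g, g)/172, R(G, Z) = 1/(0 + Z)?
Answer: -864988/802999407901 ≈ -1.0772e-6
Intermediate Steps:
R(G, Z) = 1/Z
M(a, g) = 84/a + 1/(172*g) (M(a, g) = 84/a + 1/(g*172) = 84/a + (1/172)/g = 84/a + 1/(172*g))
1/(-928335 + M(-94, (168 + 41) - 102)) = 1/(-928335 + (84/(-94) + 1/(172*((168 + 41) - 102)))) = 1/(-928335 + (84*(-1/94) + 1/(172*(209 - 102)))) = 1/(-928335 + (-42/47 + (1/172)/107)) = 1/(-928335 + (-42/47 + (1/172)*(1/107))) = 1/(-928335 + (-42/47 + 1/18404)) = 1/(-928335 - 772921/864988) = 1/(-802999407901/864988) = -864988/802999407901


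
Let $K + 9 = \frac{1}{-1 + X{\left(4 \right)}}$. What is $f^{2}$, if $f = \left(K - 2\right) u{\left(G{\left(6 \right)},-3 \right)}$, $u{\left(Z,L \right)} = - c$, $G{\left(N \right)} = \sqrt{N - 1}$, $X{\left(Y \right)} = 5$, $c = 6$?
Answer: $\frac{16641}{4} \approx 4160.3$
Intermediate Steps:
$G{\left(N \right)} = \sqrt{-1 + N}$
$K = - \frac{35}{4}$ ($K = -9 + \frac{1}{-1 + 5} = -9 + \frac{1}{4} = - \frac{35}{4} \approx -8.75$)
$u{\left(Z,L \right)} = -6$ ($u{\left(Z,L \right)} = \left(-1\right) 6 = -6$)
$f = \frac{129}{2}$ ($f = \left(- \frac{35}{4} - 2\right) \left(-6\right) = \left(- \frac{43}{4}\right) \left(-6\right) = \frac{129}{2} \approx 64.5$)
$f^{2} = \left(\frac{129}{2}\right)^{2} = \frac{16641}{4}$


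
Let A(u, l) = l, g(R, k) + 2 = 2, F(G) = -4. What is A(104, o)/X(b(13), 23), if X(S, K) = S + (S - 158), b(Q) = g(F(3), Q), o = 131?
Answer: -131/158 ≈ -0.82911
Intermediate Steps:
g(R, k) = 0 (g(R, k) = -2 + 2 = 0)
b(Q) = 0
X(S, K) = -158 + 2*S (X(S, K) = S + (-158 + S) = -158 + 2*S)
A(104, o)/X(b(13), 23) = 131/(-158 + 2*0) = 131/(-158 + 0) = 131/(-158) = 131*(-1/158) = -131/158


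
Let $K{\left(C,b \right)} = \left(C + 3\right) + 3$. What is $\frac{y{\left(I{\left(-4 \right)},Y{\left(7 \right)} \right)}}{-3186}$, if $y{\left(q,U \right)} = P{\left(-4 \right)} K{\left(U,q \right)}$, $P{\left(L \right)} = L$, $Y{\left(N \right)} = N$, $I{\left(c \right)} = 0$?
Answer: $\frac{26}{1593} \approx 0.016321$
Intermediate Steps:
$K{\left(C,b \right)} = 6 + C$ ($K{\left(C,b \right)} = \left(3 + C\right) + 3 = 6 + C$)
$y{\left(q,U \right)} = -24 - 4 U$ ($y{\left(q,U \right)} = - 4 \left(6 + U\right) = -24 - 4 U$)
$\frac{y{\left(I{\left(-4 \right)},Y{\left(7 \right)} \right)}}{-3186} = \frac{-24 - 28}{-3186} = \left(-24 - 28\right) \left(- \frac{1}{3186}\right) = \left(-52\right) \left(- \frac{1}{3186}\right) = \frac{26}{1593}$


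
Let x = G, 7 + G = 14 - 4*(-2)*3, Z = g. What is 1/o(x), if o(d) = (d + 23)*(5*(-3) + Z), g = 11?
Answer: -1/216 ≈ -0.0046296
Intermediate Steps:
Z = 11
G = 31 (G = -7 + (14 - 4*(-2)*3) = -7 + (14 - (-8)*3) = -7 + (14 - 1*(-24)) = -7 + (14 + 24) = -7 + 38 = 31)
x = 31
o(d) = -92 - 4*d (o(d) = (d + 23)*(5*(-3) + 11) = (23 + d)*(-15 + 11) = (23 + d)*(-4) = -92 - 4*d)
1/o(x) = 1/(-92 - 4*31) = 1/(-92 - 124) = 1/(-216) = -1/216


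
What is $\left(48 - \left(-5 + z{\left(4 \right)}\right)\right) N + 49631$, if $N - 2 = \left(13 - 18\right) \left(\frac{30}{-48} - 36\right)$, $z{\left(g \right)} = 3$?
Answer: $\frac{235549}{4} \approx 58887.0$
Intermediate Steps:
$N = \frac{1481}{8}$ ($N = 2 + \left(13 - 18\right) \left(\frac{30}{-48} - 36\right) = 2 - 5 \left(30 \left(- \frac{1}{48}\right) - 36\right) = 2 - 5 \left(- \frac{5}{8} - 36\right) = 2 - - \frac{1465}{8} = 2 + \frac{1465}{8} = \frac{1481}{8} \approx 185.13$)
$\left(48 - \left(-5 + z{\left(4 \right)}\right)\right) N + 49631 = \left(48 + \left(5 - 3\right)\right) \frac{1481}{8} + 49631 = \left(48 + 2\right) \frac{1481}{8} + 49631 = 50 \cdot \frac{1481}{8} + 49631 = \frac{37025}{4} + 49631 = \frac{235549}{4}$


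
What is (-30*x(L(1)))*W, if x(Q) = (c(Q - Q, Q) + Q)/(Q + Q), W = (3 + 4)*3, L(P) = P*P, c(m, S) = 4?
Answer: -1575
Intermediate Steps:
L(P) = P²
W = 21 (W = 7*3 = 21)
x(Q) = (4 + Q)/(2*Q) (x(Q) = (4 + Q)/(Q + Q) = (4 + Q)/((2*Q)) = (4 + Q)*(1/(2*Q)) = (4 + Q)/(2*Q))
(-30*x(L(1)))*W = -15*(4 + 1²)/(1²)*21 = -15*(4 + 1)/1*21 = -15*5*21 = -30*5/2*21 = -75*21 = -1575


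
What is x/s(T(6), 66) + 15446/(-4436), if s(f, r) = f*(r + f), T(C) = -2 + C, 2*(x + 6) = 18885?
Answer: 18767717/621040 ≈ 30.220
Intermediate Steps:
x = 18873/2 (x = -6 + (½)*18885 = -6 + 18885/2 = 18873/2 ≈ 9436.5)
s(f, r) = f*(f + r)
x/s(T(6), 66) + 15446/(-4436) = 18873/(2*(((-2 + 6)*((-2 + 6) + 66)))) + 15446/(-4436) = 18873/(2*((4*(4 + 66)))) + 15446*(-1/4436) = 18873/(2*((4*70))) - 7723/2218 = (18873/2)/280 - 7723/2218 = (18873/2)*(1/280) - 7723/2218 = 18873/560 - 7723/2218 = 18767717/621040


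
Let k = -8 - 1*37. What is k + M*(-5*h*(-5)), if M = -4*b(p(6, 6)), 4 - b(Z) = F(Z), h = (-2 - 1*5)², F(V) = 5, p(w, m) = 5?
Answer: 4855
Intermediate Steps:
h = 49 (h = (-2 - 5)² = (-7)² = 49)
b(Z) = -1 (b(Z) = 4 - 1*5 = 4 - 5 = -1)
M = 4 (M = -4*(-1) = 4)
k = -45 (k = -8 - 37 = -45)
k + M*(-5*h*(-5)) = -45 + 4*(-5*49*(-5)) = -45 + 4*(-245*(-5)) = -45 + 4*1225 = -45 + 4900 = 4855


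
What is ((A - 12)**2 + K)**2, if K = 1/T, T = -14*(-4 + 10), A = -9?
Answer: 1372183849/7056 ≈ 1.9447e+5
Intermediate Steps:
T = -84 (T = -14*6 = -84)
K = -1/84 (K = 1/(-84) = -1/84 ≈ -0.011905)
((A - 12)**2 + K)**2 = ((-9 - 12)**2 - 1/84)**2 = ((-21)**2 - 1/84)**2 = (441 - 1/84)**2 = (37043/84)**2 = 1372183849/7056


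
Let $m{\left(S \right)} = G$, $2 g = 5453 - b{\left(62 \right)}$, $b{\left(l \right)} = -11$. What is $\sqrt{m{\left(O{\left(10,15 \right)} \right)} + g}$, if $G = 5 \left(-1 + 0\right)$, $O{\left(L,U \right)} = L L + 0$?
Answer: $3 \sqrt{303} \approx 52.221$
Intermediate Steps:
$O{\left(L,U \right)} = L^{2}$ ($O{\left(L,U \right)} = L^{2} + 0 = L^{2}$)
$g = 2732$ ($g = \frac{5453 - -11}{2} = \frac{5453 + 11}{2} = \frac{1}{2} \cdot 5464 = 2732$)
$G = -5$ ($G = 5 \left(-1\right) = -5$)
$m{\left(S \right)} = -5$
$\sqrt{m{\left(O{\left(10,15 \right)} \right)} + g} = \sqrt{-5 + 2732} = \sqrt{2727} = 3 \sqrt{303}$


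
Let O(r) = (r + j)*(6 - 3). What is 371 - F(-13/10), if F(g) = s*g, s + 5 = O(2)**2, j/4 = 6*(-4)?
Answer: 1037457/10 ≈ 1.0375e+5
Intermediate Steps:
j = -96 (j = 4*(6*(-4)) = 4*(-24) = -96)
O(r) = -288 + 3*r (O(r) = (r - 96)*(6 - 3) = (-96 + r)*3 = -288 + 3*r)
s = 79519 (s = -5 + (-288 + 3*2)**2 = -5 + (-288 + 6)**2 = -5 + (-282)**2 = -5 + 79524 = 79519)
F(g) = 79519*g
371 - F(-13/10) = 371 - 79519*(-13/10) = 371 - 79519*(-13*1/10) = 371 - 79519*(-13)/10 = 371 - 1*(-1033747/10) = 371 + 1033747/10 = 1037457/10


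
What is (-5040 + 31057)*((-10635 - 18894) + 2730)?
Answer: -697229583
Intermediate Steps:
(-5040 + 31057)*((-10635 - 18894) + 2730) = 26017*(-29529 + 2730) = 26017*(-26799) = -697229583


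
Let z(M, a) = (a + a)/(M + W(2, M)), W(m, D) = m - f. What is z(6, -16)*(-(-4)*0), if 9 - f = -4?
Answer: 0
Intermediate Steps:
f = 13 (f = 9 - 1*(-4) = 9 + 4 = 13)
W(m, D) = -13 + m (W(m, D) = m - 1*13 = m - 13 = -13 + m)
z(M, a) = 2*a/(-11 + M) (z(M, a) = (a + a)/(M + (-13 + 2)) = (2*a)/(M - 11) = (2*a)/(-11 + M) = 2*a/(-11 + M))
z(6, -16)*(-(-4)*0) = (2*(-16)/(-11 + 6))*(-(-4)*0) = (2*(-16)/(-5))*(-4*0) = (2*(-16)*(-⅕))*0 = (32/5)*0 = 0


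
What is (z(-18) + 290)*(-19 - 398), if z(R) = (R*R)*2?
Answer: -391146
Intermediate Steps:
z(R) = 2*R² (z(R) = R²*2 = 2*R²)
(z(-18) + 290)*(-19 - 398) = (2*(-18)² + 290)*(-19 - 398) = (2*324 + 290)*(-417) = (648 + 290)*(-417) = 938*(-417) = -391146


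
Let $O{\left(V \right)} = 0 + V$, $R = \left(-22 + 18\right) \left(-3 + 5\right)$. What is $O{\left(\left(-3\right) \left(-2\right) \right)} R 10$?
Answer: $-480$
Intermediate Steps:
$R = -8$ ($R = \left(-4\right) 2 = -8$)
$O{\left(V \right)} = V$
$O{\left(\left(-3\right) \left(-2\right) \right)} R 10 = \left(-3\right) \left(-2\right) \left(-8\right) 10 = 6 \left(-8\right) 10 = \left(-48\right) 10 = -480$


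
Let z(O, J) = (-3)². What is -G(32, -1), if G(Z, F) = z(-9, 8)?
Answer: -9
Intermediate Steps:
z(O, J) = 9
G(Z, F) = 9
-G(32, -1) = -1*9 = -9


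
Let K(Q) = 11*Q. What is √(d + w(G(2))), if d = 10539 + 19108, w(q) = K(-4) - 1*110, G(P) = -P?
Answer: 3*√3277 ≈ 171.74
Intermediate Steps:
w(q) = -154 (w(q) = 11*(-4) - 1*110 = -44 - 110 = -154)
d = 29647
√(d + w(G(2))) = √(29647 - 154) = √29493 = 3*√3277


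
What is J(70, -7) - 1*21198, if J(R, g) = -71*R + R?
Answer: -26098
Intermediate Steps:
J(R, g) = -70*R
J(70, -7) - 1*21198 = -70*70 - 1*21198 = -4900 - 21198 = -26098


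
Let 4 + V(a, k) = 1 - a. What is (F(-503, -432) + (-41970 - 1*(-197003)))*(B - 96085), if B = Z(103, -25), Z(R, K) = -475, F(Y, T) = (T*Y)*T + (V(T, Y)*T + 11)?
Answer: 9067192183360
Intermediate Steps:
V(a, k) = -3 - a (V(a, k) = -4 + (1 - a) = -3 - a)
F(Y, T) = 11 + T*(-3 - T) + Y*T**2 (F(Y, T) = (T*Y)*T + ((-3 - T)*T + 11) = Y*T**2 + (T*(-3 - T) + 11) = Y*T**2 + (11 + T*(-3 - T)) = 11 + T*(-3 - T) + Y*T**2)
B = -475
(F(-503, -432) + (-41970 - 1*(-197003)))*(B - 96085) = ((11 - 503*(-432)**2 - 1*(-432)*(3 - 432)) + (-41970 - 1*(-197003)))*(-475 - 96085) = ((11 - 503*186624 - 1*(-432)*(-429)) + (-41970 + 197003))*(-96560) = ((11 - 93871872 - 185328) + 155033)*(-96560) = (-94057189 + 155033)*(-96560) = -93902156*(-96560) = 9067192183360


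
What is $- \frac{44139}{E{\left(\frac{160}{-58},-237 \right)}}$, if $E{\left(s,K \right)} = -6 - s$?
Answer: $\frac{1280031}{94} \approx 13617.0$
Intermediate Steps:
$- \frac{44139}{E{\left(\frac{160}{-58},-237 \right)}} = - \frac{44139}{-6 - \frac{160}{-58}} = - \frac{44139}{-6 - 160 \left(- \frac{1}{58}\right)} = - \frac{44139}{-6 - - \frac{80}{29}} = - \frac{44139}{-6 + \frac{80}{29}} = - \frac{44139}{- \frac{94}{29}} = \left(-44139\right) \left(- \frac{29}{94}\right) = \frac{1280031}{94}$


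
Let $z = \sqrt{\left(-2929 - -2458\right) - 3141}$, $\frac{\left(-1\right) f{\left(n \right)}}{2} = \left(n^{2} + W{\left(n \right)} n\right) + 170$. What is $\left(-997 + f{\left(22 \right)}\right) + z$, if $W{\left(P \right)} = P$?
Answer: $-3273 + 2 i \sqrt{903} \approx -3273.0 + 60.1 i$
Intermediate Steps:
$f{\left(n \right)} = -340 - 4 n^{2}$ ($f{\left(n \right)} = - 2 \left(\left(n^{2} + n n\right) + 170\right) = - 2 \left(\left(n^{2} + n^{2}\right) + 170\right) = - 2 \left(2 n^{2} + 170\right) = - 2 \left(170 + 2 n^{2}\right) = -340 - 4 n^{2}$)
$z = 2 i \sqrt{903}$ ($z = \sqrt{\left(-2929 + 2458\right) - 3141} = \sqrt{-471 - 3141} = \sqrt{-3612} = 2 i \sqrt{903} \approx 60.1 i$)
$\left(-997 + f{\left(22 \right)}\right) + z = \left(-997 - \left(340 + 4 \cdot 22^{2}\right)\right) + 2 i \sqrt{903} = \left(-997 - 2276\right) + 2 i \sqrt{903} = -3273 + 2 i \sqrt{903}$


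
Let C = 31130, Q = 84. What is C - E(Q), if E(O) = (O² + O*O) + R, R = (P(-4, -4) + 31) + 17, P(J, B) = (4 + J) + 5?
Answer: 16965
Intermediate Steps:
P(J, B) = 9 + J
R = 53 (R = ((9 - 4) + 31) + 17 = (5 + 31) + 17 = 36 + 17 = 53)
E(O) = 53 + 2*O² (E(O) = (O² + O*O) + 53 = (O² + O²) + 53 = 2*O² + 53 = 53 + 2*O²)
C - E(Q) = 31130 - (53 + 2*84²) = 31130 - (53 + 2*7056) = 31130 - (53 + 14112) = 31130 - 1*14165 = 31130 - 14165 = 16965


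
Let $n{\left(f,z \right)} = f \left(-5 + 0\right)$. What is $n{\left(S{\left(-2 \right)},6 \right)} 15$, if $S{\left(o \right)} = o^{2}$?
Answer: $-300$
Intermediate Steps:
$n{\left(f,z \right)} = - 5 f$ ($n{\left(f,z \right)} = f \left(-5\right) = - 5 f$)
$n{\left(S{\left(-2 \right)},6 \right)} 15 = - 5 \left(-2\right)^{2} \cdot 15 = \left(-5\right) 4 \cdot 15 = \left(-20\right) 15 = -300$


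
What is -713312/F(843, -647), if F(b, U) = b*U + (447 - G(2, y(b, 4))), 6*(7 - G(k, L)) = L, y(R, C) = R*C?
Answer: 713312/544419 ≈ 1.3102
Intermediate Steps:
y(R, C) = C*R
G(k, L) = 7 - L/6
F(b, U) = 440 + 2*b/3 + U*b (F(b, U) = b*U + (447 - (7 - 2*b/3)) = U*b + (447 - (7 - 2*b/3)) = U*b + (447 + (-7 + 2*b/3)) = U*b + (440 + 2*b/3) = 440 + 2*b/3 + U*b)
-713312/F(843, -647) = -713312/(440 + (⅔)*843 - 647*843) = -713312/(440 + 562 - 545421) = -713312/(-544419) = -713312*(-1/544419) = 713312/544419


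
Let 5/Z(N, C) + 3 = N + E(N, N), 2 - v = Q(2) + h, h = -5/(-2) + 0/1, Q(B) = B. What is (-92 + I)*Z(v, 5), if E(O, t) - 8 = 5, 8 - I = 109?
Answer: -386/3 ≈ -128.67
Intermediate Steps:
I = -101 (I = 8 - 1*109 = 8 - 109 = -101)
h = 5/2 (h = -5*(-1/2) + 0*1 = 5/2 + 0 = 5/2 ≈ 2.5000)
E(O, t) = 13 (E(O, t) = 8 + 5 = 13)
v = -5/2 (v = 2 - (2 + 5/2) = 2 - 1*9/2 = 2 - 9/2 = -5/2 ≈ -2.5000)
Z(N, C) = 5/(10 + N) (Z(N, C) = 5/(-3 + (N + 13)) = 5/(-3 + (13 + N)) = 5/(10 + N))
(-92 + I)*Z(v, 5) = (-92 - 101)*(5/(10 - 5/2)) = -965/15/2 = -965*2/15 = -193*2/3 = -386/3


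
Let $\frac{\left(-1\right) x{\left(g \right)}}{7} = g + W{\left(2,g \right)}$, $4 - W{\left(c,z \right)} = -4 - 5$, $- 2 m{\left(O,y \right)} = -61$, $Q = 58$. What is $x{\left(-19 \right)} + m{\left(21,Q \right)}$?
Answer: $\frac{145}{2} \approx 72.5$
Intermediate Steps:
$m{\left(O,y \right)} = \frac{61}{2}$ ($m{\left(O,y \right)} = \left(- \frac{1}{2}\right) \left(-61\right) = \frac{61}{2}$)
$W{\left(c,z \right)} = 13$ ($W{\left(c,z \right)} = 4 - \left(-4 - 5\right) = 4 - -9 = 4 + 9 = 13$)
$x{\left(g \right)} = -91 - 7 g$ ($x{\left(g \right)} = - 7 \left(g + 13\right) = - 7 \left(13 + g\right) = -91 - 7 g$)
$x{\left(-19 \right)} + m{\left(21,Q \right)} = \left(-91 - -133\right) + \frac{61}{2} = \left(-91 + 133\right) + \frac{61}{2} = 42 + \frac{61}{2} = \frac{145}{2}$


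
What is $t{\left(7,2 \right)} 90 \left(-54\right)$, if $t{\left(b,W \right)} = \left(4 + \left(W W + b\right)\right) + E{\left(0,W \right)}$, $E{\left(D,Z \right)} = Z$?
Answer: $-82620$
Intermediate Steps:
$t{\left(b,W \right)} = 4 + W + b + W^{2}$ ($t{\left(b,W \right)} = \left(4 + \left(W W + b\right)\right) + W = \left(4 + \left(W^{2} + b\right)\right) + W = \left(4 + \left(b + W^{2}\right)\right) + W = \left(4 + b + W^{2}\right) + W = 4 + W + b + W^{2}$)
$t{\left(7,2 \right)} 90 \left(-54\right) = \left(4 + 2 + 7 + 2^{2}\right) 90 \left(-54\right) = \left(4 + 2 + 7 + 4\right) 90 \left(-54\right) = 17 \cdot 90 \left(-54\right) = 1530 \left(-54\right) = -82620$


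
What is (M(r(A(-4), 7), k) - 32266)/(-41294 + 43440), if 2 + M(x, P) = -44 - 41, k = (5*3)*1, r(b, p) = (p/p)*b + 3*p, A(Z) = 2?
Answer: -32353/2146 ≈ -15.076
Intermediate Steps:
r(b, p) = b + 3*p (r(b, p) = 1*b + 3*p = b + 3*p)
k = 15 (k = 15*1 = 15)
M(x, P) = -87 (M(x, P) = -2 + (-44 - 41) = -2 - 85 = -87)
(M(r(A(-4), 7), k) - 32266)/(-41294 + 43440) = (-87 - 32266)/(-41294 + 43440) = -32353/2146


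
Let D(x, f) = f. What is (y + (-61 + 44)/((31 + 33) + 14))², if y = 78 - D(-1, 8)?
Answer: 29626249/6084 ≈ 4869.5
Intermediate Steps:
y = 70 (y = 78 - 1*8 = 78 - 8 = 70)
(y + (-61 + 44)/((31 + 33) + 14))² = (70 + (-61 + 44)/((31 + 33) + 14))² = (70 - 17/(64 + 14))² = (70 - 17/78)² = (5443/78)² = 29626249/6084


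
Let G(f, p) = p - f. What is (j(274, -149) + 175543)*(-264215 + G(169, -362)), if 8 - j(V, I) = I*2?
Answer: -46555319354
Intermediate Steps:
j(V, I) = 8 - 2*I (j(V, I) = 8 - I*2 = 8 - 2*I)
(j(274, -149) + 175543)*(-264215 + G(169, -362)) = ((8 - 2*(-149)) + 175543)*(-264215 + (-362 - 1*169)) = ((8 + 298) + 175543)*(-264215 + (-362 - 169)) = (306 + 175543)*(-264215 - 531) = 175849*(-264746) = -46555319354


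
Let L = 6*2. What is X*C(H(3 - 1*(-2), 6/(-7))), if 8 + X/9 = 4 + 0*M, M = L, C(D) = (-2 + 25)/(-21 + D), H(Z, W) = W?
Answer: 644/17 ≈ 37.882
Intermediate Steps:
L = 12
C(D) = 23/(-21 + D)
M = 12
X = -36 (X = -72 + 9*(4 + 0*12) = -72 + 9*(4 + 0) = -72 + 9*4 = -72 + 36 = -36)
X*C(H(3 - 1*(-2), 6/(-7))) = -828/(-21 + 6/(-7)) = -828/(-21 + 6*(-⅐)) = -828/(-21 - 6/7) = -828/(-153/7) = -828*(-7)/153 = -36*(-161/153) = 644/17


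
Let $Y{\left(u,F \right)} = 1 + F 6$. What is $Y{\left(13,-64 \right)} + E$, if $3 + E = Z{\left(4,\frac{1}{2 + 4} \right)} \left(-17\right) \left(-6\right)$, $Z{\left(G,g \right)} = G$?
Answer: $22$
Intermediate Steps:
$Y{\left(u,F \right)} = 1 + 6 F$
$E = 405$ ($E = -3 + 4 \left(-17\right) \left(-6\right) = -3 - -408 = -3 + 408 = 405$)
$Y{\left(13,-64 \right)} + E = \left(1 + 6 \left(-64\right)\right) + 405 = \left(1 - 384\right) + 405 = -383 + 405 = 22$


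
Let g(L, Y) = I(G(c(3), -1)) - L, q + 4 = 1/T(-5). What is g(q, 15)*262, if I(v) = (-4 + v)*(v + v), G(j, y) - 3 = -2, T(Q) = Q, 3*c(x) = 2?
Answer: -2358/5 ≈ -471.60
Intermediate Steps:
c(x) = ⅔ (c(x) = (⅓)*2 = ⅔)
G(j, y) = 1 (G(j, y) = 3 - 2 = 1)
q = -21/5 (q = -4 + 1/(-5) = -4 - ⅕ = -21/5 ≈ -4.2000)
I(v) = 2*v*(-4 + v) (I(v) = (-4 + v)*(2*v) = 2*v*(-4 + v))
g(L, Y) = -6 - L (g(L, Y) = 2*1*(-4 + 1) - L = 2*1*(-3) - L = -6 - L)
g(q, 15)*262 = (-6 - 1*(-21/5))*262 = (-6 + 21/5)*262 = -9/5*262 = -2358/5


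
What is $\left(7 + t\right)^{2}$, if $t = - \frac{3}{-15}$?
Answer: $\frac{1296}{25} \approx 51.84$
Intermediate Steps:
$t = \frac{1}{5}$ ($t = \left(-3\right) \left(- \frac{1}{15}\right) = \frac{1}{5} \approx 0.2$)
$\left(7 + t\right)^{2} = \left(7 + \frac{1}{5}\right)^{2} = \left(\frac{36}{5}\right)^{2} = \frac{1296}{25}$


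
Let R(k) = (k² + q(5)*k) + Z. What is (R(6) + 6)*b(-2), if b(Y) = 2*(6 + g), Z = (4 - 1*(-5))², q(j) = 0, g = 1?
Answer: 1722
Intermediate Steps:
Z = 81 (Z = (4 + 5)² = 9² = 81)
b(Y) = 14 (b(Y) = 2*(6 + 1) = 2*7 = 14)
R(k) = 81 + k² (R(k) = (k² + 0*k) + 81 = (k² + 0) + 81 = k² + 81 = 81 + k²)
(R(6) + 6)*b(-2) = ((81 + 6²) + 6)*14 = ((81 + 36) + 6)*14 = (117 + 6)*14 = 123*14 = 1722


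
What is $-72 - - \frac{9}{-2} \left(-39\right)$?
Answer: $\frac{207}{2} \approx 103.5$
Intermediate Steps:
$-72 - - \frac{9}{-2} \left(-39\right) = -72 - \left(-9\right) \left(- \frac{1}{2}\right) \left(-39\right) = -72 - \frac{9}{2} \left(-39\right) = -72 - - \frac{351}{2} = -72 + \frac{351}{2} = \frac{207}{2}$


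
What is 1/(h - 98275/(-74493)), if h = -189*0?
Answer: 74493/98275 ≈ 0.75801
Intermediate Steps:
h = 0
1/(h - 98275/(-74493)) = 1/(0 - 98275/(-74493)) = 1/(0 - 98275*(-1/74493)) = 1/(0 + 98275/74493) = 1/(98275/74493) = 74493/98275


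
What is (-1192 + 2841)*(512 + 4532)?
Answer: 8317556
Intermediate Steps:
(-1192 + 2841)*(512 + 4532) = 1649*5044 = 8317556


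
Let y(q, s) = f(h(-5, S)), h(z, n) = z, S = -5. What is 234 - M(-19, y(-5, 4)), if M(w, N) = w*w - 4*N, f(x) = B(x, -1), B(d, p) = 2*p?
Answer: -135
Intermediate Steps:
f(x) = -2 (f(x) = 2*(-1) = -2)
y(q, s) = -2
M(w, N) = w**2 - 4*N
234 - M(-19, y(-5, 4)) = 234 - ((-19)**2 - 4*(-2)) = 234 - (361 + 8) = 234 - 1*369 = 234 - 369 = -135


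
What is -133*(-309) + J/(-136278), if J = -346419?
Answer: 622329265/15142 ≈ 41100.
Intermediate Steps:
-133*(-309) + J/(-136278) = -133*(-309) - 346419/(-136278) = 41097 - 346419*(-1/136278) = 41097 + 38491/15142 = 622329265/15142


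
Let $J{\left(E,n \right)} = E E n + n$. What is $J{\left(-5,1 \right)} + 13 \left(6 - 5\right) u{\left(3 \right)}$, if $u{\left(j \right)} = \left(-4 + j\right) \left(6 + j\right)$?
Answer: $-91$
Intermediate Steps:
$J{\left(E,n \right)} = n + n E^{2}$ ($J{\left(E,n \right)} = E^{2} n + n = n E^{2} + n = n + n E^{2}$)
$J{\left(-5,1 \right)} + 13 \left(6 - 5\right) u{\left(3 \right)} = 1 \left(1 + \left(-5\right)^{2}\right) + 13 \left(6 - 5\right) \left(-24 + 3^{2} + 2 \cdot 3\right) = 1 \left(1 + 25\right) + 13 \cdot 1 \left(-24 + 9 + 6\right) = 1 \cdot 26 + 13 \cdot 1 \left(-9\right) = 26 + 13 \left(-9\right) = 26 - 117 = -91$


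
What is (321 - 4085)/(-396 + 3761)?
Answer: -3764/3365 ≈ -1.1186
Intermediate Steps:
(321 - 4085)/(-396 + 3761) = -3764/3365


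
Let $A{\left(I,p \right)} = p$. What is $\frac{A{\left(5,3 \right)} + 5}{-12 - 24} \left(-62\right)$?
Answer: $\frac{124}{9} \approx 13.778$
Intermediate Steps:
$\frac{A{\left(5,3 \right)} + 5}{-12 - 24} \left(-62\right) = \frac{3 + 5}{-12 - 24} \left(-62\right) = \frac{8}{-12 - 24} \left(-62\right) = \frac{8}{-36} \left(-62\right) = 8 \left(- \frac{1}{36}\right) \left(-62\right) = \left(- \frac{2}{9}\right) \left(-62\right) = \frac{124}{9}$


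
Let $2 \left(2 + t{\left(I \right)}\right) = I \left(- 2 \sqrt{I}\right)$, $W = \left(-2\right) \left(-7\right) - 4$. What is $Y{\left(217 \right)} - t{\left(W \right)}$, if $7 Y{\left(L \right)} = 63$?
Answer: $11 + 10 \sqrt{10} \approx 42.623$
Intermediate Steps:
$Y{\left(L \right)} = 9$ ($Y{\left(L \right)} = \frac{1}{7} \cdot 63 = 9$)
$W = 10$ ($W = 14 - 4 = 10$)
$t{\left(I \right)} = -2 - I^{\frac{3}{2}}$ ($t{\left(I \right)} = -2 + \frac{I \left(- 2 \sqrt{I}\right)}{2} = -2 + \frac{\left(-2\right) I^{\frac{3}{2}}}{2} = -2 - I^{\frac{3}{2}}$)
$Y{\left(217 \right)} - t{\left(W \right)} = 9 - \left(-2 - 10^{\frac{3}{2}}\right) = 9 - \left(-2 - 10 \sqrt{10}\right) = 9 + \left(2 + 10 \sqrt{10}\right) = 11 + 10 \sqrt{10}$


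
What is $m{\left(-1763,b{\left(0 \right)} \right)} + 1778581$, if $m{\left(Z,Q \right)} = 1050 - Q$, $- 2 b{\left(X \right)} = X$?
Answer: $1779631$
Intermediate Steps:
$b{\left(X \right)} = - \frac{X}{2}$
$m{\left(-1763,b{\left(0 \right)} \right)} + 1778581 = \left(1050 - \left(- \frac{1}{2}\right) 0\right) + 1778581 = \left(1050 - 0\right) + 1778581 = \left(1050 + 0\right) + 1778581 = 1050 + 1778581 = 1779631$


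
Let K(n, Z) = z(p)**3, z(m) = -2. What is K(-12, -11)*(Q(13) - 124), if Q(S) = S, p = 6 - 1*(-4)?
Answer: 888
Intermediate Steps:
p = 10 (p = 6 + 4 = 10)
K(n, Z) = -8 (K(n, Z) = (-2)**3 = -8)
K(-12, -11)*(Q(13) - 124) = -8*(13 - 124) = -8*(-111) = 888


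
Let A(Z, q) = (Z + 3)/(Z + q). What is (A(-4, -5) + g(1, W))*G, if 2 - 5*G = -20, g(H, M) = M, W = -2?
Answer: -374/45 ≈ -8.3111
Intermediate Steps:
A(Z, q) = (3 + Z)/(Z + q)
G = 22/5 (G = ⅖ - ⅕*(-20) = ⅖ + 4 = 22/5 ≈ 4.4000)
(A(-4, -5) + g(1, W))*G = ((3 - 4)/(-4 - 5) - 2)*(22/5) = (-1/(-9) - 2)*(22/5) = (-⅑*(-1) - 2)*(22/5) = (⅑ - 2)*(22/5) = -17/9*22/5 = -374/45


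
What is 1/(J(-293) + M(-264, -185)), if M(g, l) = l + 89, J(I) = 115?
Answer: 1/19 ≈ 0.052632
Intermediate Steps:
M(g, l) = 89 + l
1/(J(-293) + M(-264, -185)) = 1/(115 + (89 - 185)) = 1/(115 - 96) = 1/19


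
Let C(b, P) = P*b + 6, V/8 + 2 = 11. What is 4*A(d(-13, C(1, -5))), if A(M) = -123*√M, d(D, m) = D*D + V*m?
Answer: -492*√241 ≈ -7637.9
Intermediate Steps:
V = 72 (V = -16 + 8*11 = -16 + 88 = 72)
C(b, P) = 6 + P*b
d(D, m) = D² + 72*m (d(D, m) = D*D + 72*m = D² + 72*m)
4*A(d(-13, C(1, -5))) = 4*(-123*√((-13)² + 72*(6 - 5*1))) = 4*(-123*√(169 + 72*(6 - 5))) = 4*(-123*√(169 + 72*1)) = 4*(-123*√(169 + 72)) = 4*(-123*√241) = -492*√241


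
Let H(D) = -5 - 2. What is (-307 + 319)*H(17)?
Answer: -84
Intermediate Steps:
H(D) = -7
(-307 + 319)*H(17) = (-307 + 319)*(-7) = 12*(-7) = -84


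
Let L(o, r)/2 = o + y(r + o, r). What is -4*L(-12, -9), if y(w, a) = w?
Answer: 264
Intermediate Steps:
L(o, r) = 2*r + 4*o (L(o, r) = 2*(o + (r + o)) = 2*(o + (o + r)) = 2*(r + 2*o) = 2*r + 4*o)
-4*L(-12, -9) = -4*(2*(-9) + 4*(-12)) = -4*(-18 - 48) = -4*(-66) = 264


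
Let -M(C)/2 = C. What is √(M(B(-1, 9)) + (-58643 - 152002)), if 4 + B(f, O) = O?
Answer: I*√210655 ≈ 458.97*I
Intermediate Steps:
B(f, O) = -4 + O
M(C) = -2*C
√(M(B(-1, 9)) + (-58643 - 152002)) = √(-2*(-4 + 9) + (-58643 - 152002)) = √(-2*5 - 210645) = √(-10 - 210645) = √(-210655) = I*√210655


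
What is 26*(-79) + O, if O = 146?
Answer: -1908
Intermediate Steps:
26*(-79) + O = 26*(-79) + 146 = -2054 + 146 = -1908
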